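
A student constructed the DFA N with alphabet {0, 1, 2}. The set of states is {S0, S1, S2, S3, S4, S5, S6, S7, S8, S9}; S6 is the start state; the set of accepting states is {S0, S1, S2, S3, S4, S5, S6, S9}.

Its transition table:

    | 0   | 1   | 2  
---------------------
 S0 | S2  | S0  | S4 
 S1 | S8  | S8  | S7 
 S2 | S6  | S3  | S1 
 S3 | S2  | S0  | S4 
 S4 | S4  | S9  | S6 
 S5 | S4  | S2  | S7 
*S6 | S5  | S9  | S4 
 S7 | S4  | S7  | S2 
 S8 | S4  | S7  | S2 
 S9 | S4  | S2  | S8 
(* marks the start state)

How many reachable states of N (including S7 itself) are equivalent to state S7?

P0 = {S0,S1,S2,S3,S4,S5,S6,S9} | {S7,S8}.
Refine {S0,S1,S2,S3,S4,S5,S6,S9} on symbol 0: members go to different blocks, giving {S0,S2,S3,S4,S5,S6,S9} and {S1}.
Refine {S0,S2,S3,S4,S5,S6,S9} on symbol 2: members go to different blocks, giving {S0,S3,S4,S6} and {S5,S9} and {S2}.
On input 0, block {S0,S3,S4,S6} splits into {S0,S3} and {S4} and {S6}.
The partition is now stable with 7 blocks: {S0,S3} | {S7,S8} | {S1} | {S5,S9} | {S2} | {S4} | {S6}.
The equivalence class containing S7 is {S7,S8}, of size 2.

2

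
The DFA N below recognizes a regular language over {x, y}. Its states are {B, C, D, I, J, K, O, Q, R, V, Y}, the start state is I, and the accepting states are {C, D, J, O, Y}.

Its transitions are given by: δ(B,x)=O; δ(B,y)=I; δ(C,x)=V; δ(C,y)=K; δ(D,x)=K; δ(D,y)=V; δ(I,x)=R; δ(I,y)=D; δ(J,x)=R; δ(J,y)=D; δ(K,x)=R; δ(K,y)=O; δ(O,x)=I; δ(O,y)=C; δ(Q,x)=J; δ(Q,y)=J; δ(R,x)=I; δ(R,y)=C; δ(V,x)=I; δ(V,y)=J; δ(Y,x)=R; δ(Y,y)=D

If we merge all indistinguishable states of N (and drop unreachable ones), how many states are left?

First remove the unreachable states {B,Q,Y}; 8 states remain.
Start with accepting vs non-accepting: {C,D,J,O} | {I,K,R,V}.
Split {C,D,J,O} by δ(·,y) → {C,D} and {J,O}.
Refine {I,K,R,V} on symbol y: members go to different blocks, giving {I,R} and {K,V}.
Stable partition: {C,D} | {I,R} | {J,O} | {K,V} — 4 equivalence classes.

4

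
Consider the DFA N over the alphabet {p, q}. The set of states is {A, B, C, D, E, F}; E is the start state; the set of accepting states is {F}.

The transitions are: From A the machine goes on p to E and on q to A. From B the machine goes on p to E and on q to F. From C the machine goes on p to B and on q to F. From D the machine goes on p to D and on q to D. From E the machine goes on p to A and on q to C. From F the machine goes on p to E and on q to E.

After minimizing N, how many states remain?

First remove the unreachable states {D}; 5 states remain.
Initial partition by acceptance: {F} | {A,B,C,E}.
On input q, block {A,B,C,E} splits into {A,E} and {B,C}.
Split {A,E} by δ(·,q) → {A} and {E}.
Refine {B,C} on symbol p: members go to different blocks, giving {B} and {C}.
No further refinement is possible. Final partition (5 blocks): {F} | {A} | {B} | {E} | {C}.

5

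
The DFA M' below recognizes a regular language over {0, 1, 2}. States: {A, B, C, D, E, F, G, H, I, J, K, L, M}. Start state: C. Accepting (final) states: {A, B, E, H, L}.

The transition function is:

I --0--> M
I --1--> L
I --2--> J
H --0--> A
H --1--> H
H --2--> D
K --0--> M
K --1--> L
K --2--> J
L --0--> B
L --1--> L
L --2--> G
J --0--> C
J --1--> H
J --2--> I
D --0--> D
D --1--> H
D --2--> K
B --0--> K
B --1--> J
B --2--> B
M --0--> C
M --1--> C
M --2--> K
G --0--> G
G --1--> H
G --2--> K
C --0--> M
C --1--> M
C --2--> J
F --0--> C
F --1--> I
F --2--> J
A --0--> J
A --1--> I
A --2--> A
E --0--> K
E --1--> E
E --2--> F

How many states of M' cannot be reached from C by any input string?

BFS from C reaches {A, B, C, D, G, H, I, J, K, L, M}; the 2 state(s) E, F are never visited.

2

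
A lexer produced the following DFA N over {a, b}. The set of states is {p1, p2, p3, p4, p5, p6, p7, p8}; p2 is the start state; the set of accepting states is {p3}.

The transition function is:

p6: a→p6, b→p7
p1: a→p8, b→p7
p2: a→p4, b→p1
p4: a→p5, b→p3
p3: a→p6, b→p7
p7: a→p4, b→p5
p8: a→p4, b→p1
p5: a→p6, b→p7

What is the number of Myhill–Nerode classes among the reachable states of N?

6

Start with accepting vs non-accepting: {p3} | {p1,p2,p4,p5,p6,p7,p8}.
On input b, block {p1,p2,p4,p5,p6,p7,p8} splits into {p1,p2,p5,p6,p7,p8} and {p4}.
Refine {p1,p2,p5,p6,p7,p8} on symbol a: members go to different blocks, giving {p1,p5,p6} and {p2,p7,p8}.
Split {p1,p5,p6} by δ(·,a) → {p5,p6} and {p1}.
Split {p2,p7,p8} by δ(·,b) → {p2,p8} and {p7}.
The partition is now stable with 6 blocks: {p3} | {p5,p6} | {p4} | {p2,p8} | {p1} | {p7}.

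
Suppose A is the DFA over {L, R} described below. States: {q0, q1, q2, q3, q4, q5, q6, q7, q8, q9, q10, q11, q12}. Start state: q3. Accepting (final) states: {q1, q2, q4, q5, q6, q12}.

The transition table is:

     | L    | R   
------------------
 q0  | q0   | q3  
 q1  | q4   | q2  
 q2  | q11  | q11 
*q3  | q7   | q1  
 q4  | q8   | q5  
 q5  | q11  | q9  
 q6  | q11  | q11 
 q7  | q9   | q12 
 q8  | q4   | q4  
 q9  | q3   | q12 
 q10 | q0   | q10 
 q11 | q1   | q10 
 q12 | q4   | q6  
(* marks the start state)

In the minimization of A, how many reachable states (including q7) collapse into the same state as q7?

Every state is reachable, so we keep all 13.
Start with accepting vs non-accepting: {q1,q2,q4,q5,q6,q12} | {q0,q3,q7,q8,q9,q10,q11}.
Refine {q1,q2,q4,q5,q6,q12} on symbol L: members go to different blocks, giving {q2,q4,q5,q6} and {q1,q12}.
On input R, block {q2,q4,q5,q6} splits into {q2,q5,q6} and {q4}.
On input L, block {q0,q3,q7,q8,q9,q10,q11} splits into {q0,q3,q7,q9,q10} and {q8} and {q11}.
On input R, block {q2,q5,q6} splits into {q2,q6} and {q5}.
Refine {q0,q3,q7,q9,q10} on symbol R: members go to different blocks, giving {q3,q7,q9} and {q0,q10}.
Split {q0,q10} by δ(·,R) → {q0} and {q10}.
The partition is now stable with 9 blocks: {q2,q6} | {q3,q7,q9} | {q1,q12} | {q4} | {q8} | {q11} | {q5} | {q0} | {q10}.
The equivalence class containing q7 is {q3,q7,q9}, of size 3.

3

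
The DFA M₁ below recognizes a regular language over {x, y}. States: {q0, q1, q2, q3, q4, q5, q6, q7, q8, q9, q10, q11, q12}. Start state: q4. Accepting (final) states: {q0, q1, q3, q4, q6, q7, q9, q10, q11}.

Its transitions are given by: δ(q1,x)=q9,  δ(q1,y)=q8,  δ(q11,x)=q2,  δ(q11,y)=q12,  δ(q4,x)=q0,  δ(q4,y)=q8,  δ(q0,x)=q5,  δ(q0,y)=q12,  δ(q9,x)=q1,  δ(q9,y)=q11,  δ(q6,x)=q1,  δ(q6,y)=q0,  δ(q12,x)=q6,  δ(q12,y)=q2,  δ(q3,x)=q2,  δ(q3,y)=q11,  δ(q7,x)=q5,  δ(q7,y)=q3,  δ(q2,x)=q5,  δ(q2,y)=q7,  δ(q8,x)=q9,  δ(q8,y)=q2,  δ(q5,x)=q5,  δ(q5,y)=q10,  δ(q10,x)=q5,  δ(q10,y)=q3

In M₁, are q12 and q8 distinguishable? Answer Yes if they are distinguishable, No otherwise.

No

All states are reachable from the start state.
Start with accepting vs non-accepting: {q0,q1,q3,q4,q6,q7,q9,q10,q11} | {q2,q5,q8,q12}.
On input x, block {q0,q1,q3,q4,q6,q7,q9,q10,q11} splits into {q0,q3,q7,q10,q11} and {q1,q4,q6,q9}.
On input y, block {q0,q3,q7,q10,q11} splits into {q3,q7,q10} and {q0,q11}.
Refine {q3,q7,q10} on symbol y: members go to different blocks, giving {q7,q10} and {q3}.
Refine {q2,q5,q8,q12} on symbol x: members go to different blocks, giving {q2,q5} and {q8,q12}.
Split {q1,q4,q6,q9} by δ(·,x) → {q1,q6,q9} and {q4}.
Refine {q1,q6,q9} on symbol y: members go to different blocks, giving {q6,q9} and {q1}.
No further refinement is possible. Final partition (8 blocks): {q7,q10} | {q2,q5} | {q6,q9} | {q0,q11} | {q3} | {q8,q12} | {q4} | {q1}.
q12 and q8 lie in the same block of the stable partition, so they are equivalent — no string distinguishes them.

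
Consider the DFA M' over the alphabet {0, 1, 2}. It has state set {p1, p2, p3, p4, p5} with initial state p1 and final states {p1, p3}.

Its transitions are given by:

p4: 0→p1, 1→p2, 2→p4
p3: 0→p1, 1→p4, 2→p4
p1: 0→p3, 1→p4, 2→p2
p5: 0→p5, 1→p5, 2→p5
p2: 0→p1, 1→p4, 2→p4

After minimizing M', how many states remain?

Reachable states from the start: {p1,p2,p3,p4}. Unreachable: {p5} — drop them.
Initial partition by acceptance: {p1,p3} | {p2,p4}.
No further refinement is possible. Final partition (2 blocks): {p1,p3} | {p2,p4}.

2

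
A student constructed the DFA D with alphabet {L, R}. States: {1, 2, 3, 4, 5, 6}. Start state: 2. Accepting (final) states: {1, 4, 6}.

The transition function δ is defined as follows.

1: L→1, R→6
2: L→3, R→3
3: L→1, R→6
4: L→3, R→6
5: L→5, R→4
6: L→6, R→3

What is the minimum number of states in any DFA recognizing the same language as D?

4

Reachable states from the start: {1,2,3,6}. Unreachable: {4,5} — drop them.
P0 = {1,6} | {2,3}.
Refine {1,6} on symbol R: members go to different blocks, giving {1} and {6}.
Split {2,3} by δ(·,L) → {2} and {3}.
The partition is now stable with 4 blocks: {1} | {2} | {6} | {3}.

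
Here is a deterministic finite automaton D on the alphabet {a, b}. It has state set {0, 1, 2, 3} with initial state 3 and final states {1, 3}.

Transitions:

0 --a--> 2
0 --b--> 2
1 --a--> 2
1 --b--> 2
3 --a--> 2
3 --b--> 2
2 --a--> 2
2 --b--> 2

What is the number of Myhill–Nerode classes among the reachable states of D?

2

Reachable states from the start: {2,3}. Unreachable: {0,1} — drop them.
Initial partition by acceptance: {3} | {2}.
Stable partition: {3} | {2} — 2 equivalence classes.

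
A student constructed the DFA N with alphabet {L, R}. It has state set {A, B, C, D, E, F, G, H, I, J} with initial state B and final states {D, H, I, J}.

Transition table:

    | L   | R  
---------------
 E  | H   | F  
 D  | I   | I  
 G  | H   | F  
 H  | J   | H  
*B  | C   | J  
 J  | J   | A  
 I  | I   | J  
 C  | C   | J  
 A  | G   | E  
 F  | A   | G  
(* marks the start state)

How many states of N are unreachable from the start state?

BFS from B reaches {A, B, C, E, F, G, H, J}; the 2 state(s) D, I are never visited.

2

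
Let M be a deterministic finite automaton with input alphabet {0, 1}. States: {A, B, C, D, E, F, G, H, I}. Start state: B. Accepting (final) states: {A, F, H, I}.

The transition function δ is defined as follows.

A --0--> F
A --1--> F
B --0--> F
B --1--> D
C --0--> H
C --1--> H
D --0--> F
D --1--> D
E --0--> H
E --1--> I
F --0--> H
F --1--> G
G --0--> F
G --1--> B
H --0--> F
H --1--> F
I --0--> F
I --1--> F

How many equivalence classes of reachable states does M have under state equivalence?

States {A,C,E,I} cannot be reached from the start state, so discard them.
P0 = {F,H} | {B,D,G}.
Split {F,H} by δ(·,1) → {F} and {H}.
The partition is now stable with 3 blocks: {F} | {B,D,G} | {H}.

3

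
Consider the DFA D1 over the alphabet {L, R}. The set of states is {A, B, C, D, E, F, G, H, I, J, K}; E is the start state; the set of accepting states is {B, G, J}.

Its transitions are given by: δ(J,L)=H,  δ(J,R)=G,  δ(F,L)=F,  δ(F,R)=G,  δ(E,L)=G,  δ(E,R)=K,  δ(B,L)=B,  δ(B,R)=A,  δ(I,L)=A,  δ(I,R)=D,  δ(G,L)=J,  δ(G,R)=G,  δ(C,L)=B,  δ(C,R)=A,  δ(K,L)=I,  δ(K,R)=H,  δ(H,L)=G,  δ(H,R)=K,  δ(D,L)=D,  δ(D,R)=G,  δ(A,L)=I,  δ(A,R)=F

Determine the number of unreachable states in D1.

BFS from E reaches {A, D, E, F, G, H, I, J, K}; the 2 state(s) B, C are never visited.

2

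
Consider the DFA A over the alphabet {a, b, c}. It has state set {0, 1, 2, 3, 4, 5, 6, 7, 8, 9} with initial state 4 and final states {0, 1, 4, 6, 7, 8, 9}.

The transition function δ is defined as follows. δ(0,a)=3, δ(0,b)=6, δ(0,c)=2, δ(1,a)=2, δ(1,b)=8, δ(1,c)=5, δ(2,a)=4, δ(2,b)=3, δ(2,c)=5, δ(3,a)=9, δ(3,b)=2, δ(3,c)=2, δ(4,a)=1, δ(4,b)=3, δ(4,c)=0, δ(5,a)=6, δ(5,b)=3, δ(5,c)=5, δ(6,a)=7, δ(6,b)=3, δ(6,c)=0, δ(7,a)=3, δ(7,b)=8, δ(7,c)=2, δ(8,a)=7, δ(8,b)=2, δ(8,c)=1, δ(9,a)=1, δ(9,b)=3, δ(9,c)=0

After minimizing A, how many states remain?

All states are reachable from the start state.
Start with accepting vs non-accepting: {0,1,4,6,7,8,9} | {2,3,5}.
Split {0,1,4,6,7,8,9} by δ(·,a) → {4,6,8,9} and {0,1,7}.
The partition is now stable with 3 blocks: {4,6,8,9} | {2,3,5} | {0,1,7}.

3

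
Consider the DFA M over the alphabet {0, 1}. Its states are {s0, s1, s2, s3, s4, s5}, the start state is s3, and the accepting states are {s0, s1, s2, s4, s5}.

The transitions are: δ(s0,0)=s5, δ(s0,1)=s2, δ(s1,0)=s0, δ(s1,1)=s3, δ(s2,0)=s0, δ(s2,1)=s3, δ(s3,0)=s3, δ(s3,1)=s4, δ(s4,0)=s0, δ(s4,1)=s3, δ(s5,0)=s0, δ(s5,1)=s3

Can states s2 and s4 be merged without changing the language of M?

Yes

First remove the unreachable states {s1}; 5 states remain.
P0 = {s0,s2,s4,s5} | {s3}.
On input 1, block {s0,s2,s4,s5} splits into {s2,s4,s5} and {s0}.
The partition is now stable with 3 blocks: {s2,s4,s5} | {s3} | {s0}.
s2 and s4 lie in the same block of the stable partition, so they are equivalent — no string distinguishes them.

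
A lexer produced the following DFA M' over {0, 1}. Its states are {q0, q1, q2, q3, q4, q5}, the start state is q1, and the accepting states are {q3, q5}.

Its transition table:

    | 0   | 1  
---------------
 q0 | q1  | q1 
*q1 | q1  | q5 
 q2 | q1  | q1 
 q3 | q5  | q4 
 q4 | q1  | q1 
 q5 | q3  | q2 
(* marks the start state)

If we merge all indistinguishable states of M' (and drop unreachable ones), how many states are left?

Reachable states from the start: {q1,q2,q3,q4,q5}. Unreachable: {q0} — drop them.
P0 = {q3,q5} | {q1,q2,q4}.
Split {q1,q2,q4} by δ(·,1) → {q2,q4} and {q1}.
Stable partition: {q3,q5} | {q2,q4} | {q1} — 3 equivalence classes.

3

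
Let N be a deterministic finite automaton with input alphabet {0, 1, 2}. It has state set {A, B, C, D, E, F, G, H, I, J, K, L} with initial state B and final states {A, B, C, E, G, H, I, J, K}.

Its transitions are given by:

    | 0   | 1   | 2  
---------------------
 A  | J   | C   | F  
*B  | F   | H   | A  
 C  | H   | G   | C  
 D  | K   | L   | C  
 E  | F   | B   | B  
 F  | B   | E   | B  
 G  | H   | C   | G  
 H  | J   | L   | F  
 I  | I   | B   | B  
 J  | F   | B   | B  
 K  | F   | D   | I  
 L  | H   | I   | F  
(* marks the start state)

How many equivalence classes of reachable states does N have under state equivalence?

States {D,K} cannot be reached from the start state, so discard them.
Initial partition by acceptance: {A,B,C,E,G,H,I,J} | {F,L}.
Refine {A,B,C,E,G,H,I,J} on symbol 0: members go to different blocks, giving {A,C,G,H,I} and {B,E,J}.
Refine {A,C,G,H,I} on symbol 0: members go to different blocks, giving {C,G,I} and {A,H}.
On input 0, block {C,G,I} splits into {C,G} and {I}.
Split {F,L} by δ(·,0) → {F} and {L}.
On input 1, block {B,E,J} splits into {E,J} and {B}.
Refine {A,H} on symbol 1: members go to different blocks, giving {A} and {H}.
No further refinement is possible. Final partition (8 blocks): {C,G} | {F} | {E,J} | {A} | {I} | {L} | {B} | {H}.

8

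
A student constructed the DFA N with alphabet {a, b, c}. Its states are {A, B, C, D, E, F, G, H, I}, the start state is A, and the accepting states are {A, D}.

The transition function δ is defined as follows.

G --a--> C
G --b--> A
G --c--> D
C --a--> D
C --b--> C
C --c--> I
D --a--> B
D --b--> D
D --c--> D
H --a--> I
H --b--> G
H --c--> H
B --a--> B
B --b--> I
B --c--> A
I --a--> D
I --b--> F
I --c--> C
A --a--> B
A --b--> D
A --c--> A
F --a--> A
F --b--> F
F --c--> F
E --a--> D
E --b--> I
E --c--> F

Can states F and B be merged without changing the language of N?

Reachable states from the start: {A,B,C,D,F,I}. Unreachable: {E,G,H} — drop them.
P0 = {A,D} | {B,C,F,I}.
Split {B,C,F,I} by δ(·,a) → {C,F,I} and {B}.
The partition is now stable with 3 blocks: {A,D} | {C,F,I} | {B}.
F and B end up in different blocks, so they are distinguishable. For instance, the string 'a' is accepted from only F.

No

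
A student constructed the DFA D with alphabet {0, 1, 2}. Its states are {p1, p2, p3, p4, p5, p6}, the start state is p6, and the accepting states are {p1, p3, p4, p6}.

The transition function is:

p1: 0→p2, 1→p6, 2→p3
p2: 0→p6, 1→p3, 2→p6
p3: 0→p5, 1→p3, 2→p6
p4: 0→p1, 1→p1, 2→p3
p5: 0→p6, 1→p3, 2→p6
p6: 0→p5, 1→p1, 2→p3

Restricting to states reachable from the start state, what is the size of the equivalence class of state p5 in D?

2

First remove the unreachable states {p4}; 5 states remain.
P0 = {p1,p3,p6} | {p2,p5}.
Stable partition: {p1,p3,p6} | {p2,p5} — 2 equivalence classes.
The equivalence class containing p5 is {p2,p5}, of size 2.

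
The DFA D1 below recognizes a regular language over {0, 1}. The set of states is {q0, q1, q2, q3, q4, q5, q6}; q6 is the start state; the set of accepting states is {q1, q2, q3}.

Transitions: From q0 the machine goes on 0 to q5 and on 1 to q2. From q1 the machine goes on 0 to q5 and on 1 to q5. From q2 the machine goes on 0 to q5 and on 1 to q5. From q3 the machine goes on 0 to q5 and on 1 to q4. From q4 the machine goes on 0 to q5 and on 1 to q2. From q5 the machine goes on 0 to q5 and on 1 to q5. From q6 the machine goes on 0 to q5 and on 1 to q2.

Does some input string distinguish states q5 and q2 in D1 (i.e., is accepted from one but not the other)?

Reachable states from the start: {q2,q5,q6}. Unreachable: {q0,q1,q3,q4} — drop them.
Initial partition by acceptance: {q2} | {q5,q6}.
Split {q5,q6} by δ(·,1) → {q5} and {q6}.
The partition is now stable with 3 blocks: {q2} | {q5} | {q6}.
q5 and q2 end up in different blocks, so they are distinguishable. For instance, the string 'ε' is accepted from only q2.

Yes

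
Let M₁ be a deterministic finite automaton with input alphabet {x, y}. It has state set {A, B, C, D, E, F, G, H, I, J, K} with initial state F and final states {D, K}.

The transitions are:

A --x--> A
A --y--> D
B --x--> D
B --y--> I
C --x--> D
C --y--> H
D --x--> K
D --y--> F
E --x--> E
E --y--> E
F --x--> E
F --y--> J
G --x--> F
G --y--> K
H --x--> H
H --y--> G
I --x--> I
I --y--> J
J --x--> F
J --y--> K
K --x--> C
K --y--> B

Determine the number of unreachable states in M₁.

1

Starting at F and following transitions, the reachable set is {B, C, D, E, F, G, H, I, J, K}. That leaves A unreachable — 1 in total.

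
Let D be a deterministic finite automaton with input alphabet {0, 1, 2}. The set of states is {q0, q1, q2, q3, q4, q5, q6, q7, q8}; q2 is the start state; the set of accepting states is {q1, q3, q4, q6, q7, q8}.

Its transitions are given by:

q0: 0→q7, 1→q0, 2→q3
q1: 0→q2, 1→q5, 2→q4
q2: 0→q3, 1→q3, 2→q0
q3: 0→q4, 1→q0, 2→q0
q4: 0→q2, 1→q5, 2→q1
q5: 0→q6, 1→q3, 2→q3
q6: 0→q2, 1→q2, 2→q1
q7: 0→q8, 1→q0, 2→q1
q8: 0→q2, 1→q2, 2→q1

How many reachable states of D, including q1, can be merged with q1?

All states are reachable from the start state.
Initial partition by acceptance: {q1,q3,q4,q6,q7,q8} | {q0,q2,q5}.
Refine {q1,q3,q4,q6,q7,q8} on symbol 0: members go to different blocks, giving {q1,q4,q6,q8} and {q3,q7}.
On input 0, block {q0,q2,q5} splits into {q0,q2} and {q5}.
Refine {q1,q4,q6,q8} on symbol 1: members go to different blocks, giving {q1,q4} and {q6,q8}.
Refine {q0,q2} on symbol 1: members go to different blocks, giving {q0} and {q2}.
Split {q3,q7} by δ(·,0) → {q3} and {q7}.
The partition is now stable with 7 blocks: {q1,q4} | {q0} | {q3} | {q5} | {q6,q8} | {q2} | {q7}.
The equivalence class containing q1 is {q1,q4}, of size 2.

2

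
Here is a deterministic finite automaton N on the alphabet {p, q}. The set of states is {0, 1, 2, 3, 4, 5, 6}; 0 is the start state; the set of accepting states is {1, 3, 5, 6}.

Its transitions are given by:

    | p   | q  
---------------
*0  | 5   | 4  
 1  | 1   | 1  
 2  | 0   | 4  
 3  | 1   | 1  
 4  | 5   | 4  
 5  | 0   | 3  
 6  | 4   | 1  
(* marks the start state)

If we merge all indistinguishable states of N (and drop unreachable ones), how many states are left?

3

States {2,6} cannot be reached from the start state, so discard them.
P0 = {1,3,5} | {0,4}.
On input p, block {1,3,5} splits into {1,3} and {5}.
No further refinement is possible. Final partition (3 blocks): {1,3} | {0,4} | {5}.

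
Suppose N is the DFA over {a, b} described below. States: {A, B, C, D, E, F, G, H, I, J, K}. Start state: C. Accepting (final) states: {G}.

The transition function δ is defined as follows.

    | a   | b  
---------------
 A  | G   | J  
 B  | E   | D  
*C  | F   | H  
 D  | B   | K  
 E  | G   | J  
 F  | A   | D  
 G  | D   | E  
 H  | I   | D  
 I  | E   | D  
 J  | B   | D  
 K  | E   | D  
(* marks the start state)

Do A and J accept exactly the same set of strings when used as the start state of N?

Initial partition by acceptance: {G} | {A,B,C,D,E,F,H,I,J,K}.
On input a, block {A,B,C,D,E,F,H,I,J,K} splits into {B,C,D,F,H,I,J,K} and {A,E}.
On input a, block {B,C,D,F,H,I,J,K} splits into {B,F,I,K} and {C,D,H,J}.
Refine {C,D,H,J} on symbol b: members go to different blocks, giving {C,H,J} and {D}.
Refine {C,H,J} on symbol b: members go to different blocks, giving {H,J} and {C}.
Stable partition: {G} | {B,F,I,K} | {A,E} | {H,J} | {D} | {C} — 6 equivalence classes.
A and J end up in different blocks, so they are distinguishable. For instance, the string 'a' is accepted from only A.

No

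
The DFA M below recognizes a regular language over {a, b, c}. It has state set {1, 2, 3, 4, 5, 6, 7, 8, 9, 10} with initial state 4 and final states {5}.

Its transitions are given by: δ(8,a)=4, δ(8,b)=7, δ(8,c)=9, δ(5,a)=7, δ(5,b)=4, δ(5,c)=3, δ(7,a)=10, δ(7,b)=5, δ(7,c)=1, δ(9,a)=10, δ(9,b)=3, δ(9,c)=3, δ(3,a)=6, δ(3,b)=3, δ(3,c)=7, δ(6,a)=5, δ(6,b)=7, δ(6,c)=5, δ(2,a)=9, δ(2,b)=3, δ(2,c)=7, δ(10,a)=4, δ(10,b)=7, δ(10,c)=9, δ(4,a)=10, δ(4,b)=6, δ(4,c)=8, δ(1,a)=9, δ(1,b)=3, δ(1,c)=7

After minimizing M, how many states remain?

8

States {2} cannot be reached from the start state, so discard them.
P0 = {5} | {1,3,4,6,7,8,9,10}.
Split {1,3,4,6,7,8,9,10} by δ(·,a) → {1,3,4,7,8,9,10} and {6}.
Split {1,3,4,7,8,9,10} by δ(·,a) → {1,4,7,8,9,10} and {3}.
Refine {1,4,7,8,9,10} on symbol b: members go to different blocks, giving {1,9} and {8,10} and {4} and {7}.
Refine {1,9} on symbol a: members go to different blocks, giving {1} and {9}.
Stable partition: {5} | {1} | {6} | {3} | {8,10} | {4} | {7} | {9} — 8 equivalence classes.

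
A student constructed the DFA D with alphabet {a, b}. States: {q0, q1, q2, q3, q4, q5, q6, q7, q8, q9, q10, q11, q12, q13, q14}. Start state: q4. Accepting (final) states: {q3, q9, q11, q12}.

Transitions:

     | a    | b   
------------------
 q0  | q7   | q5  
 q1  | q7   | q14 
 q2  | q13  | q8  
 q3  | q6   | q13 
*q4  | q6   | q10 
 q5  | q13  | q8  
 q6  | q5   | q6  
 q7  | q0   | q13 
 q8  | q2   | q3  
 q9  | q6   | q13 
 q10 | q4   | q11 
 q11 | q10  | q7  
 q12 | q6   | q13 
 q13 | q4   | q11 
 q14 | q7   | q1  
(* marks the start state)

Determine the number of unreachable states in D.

Starting at q4 and following transitions, the reachable set is {q0, q2, q3, q4, q5, q6, q7, q8, q10, q11, q13}. That leaves q1, q9, q12, q14 unreachable — 4 in total.

4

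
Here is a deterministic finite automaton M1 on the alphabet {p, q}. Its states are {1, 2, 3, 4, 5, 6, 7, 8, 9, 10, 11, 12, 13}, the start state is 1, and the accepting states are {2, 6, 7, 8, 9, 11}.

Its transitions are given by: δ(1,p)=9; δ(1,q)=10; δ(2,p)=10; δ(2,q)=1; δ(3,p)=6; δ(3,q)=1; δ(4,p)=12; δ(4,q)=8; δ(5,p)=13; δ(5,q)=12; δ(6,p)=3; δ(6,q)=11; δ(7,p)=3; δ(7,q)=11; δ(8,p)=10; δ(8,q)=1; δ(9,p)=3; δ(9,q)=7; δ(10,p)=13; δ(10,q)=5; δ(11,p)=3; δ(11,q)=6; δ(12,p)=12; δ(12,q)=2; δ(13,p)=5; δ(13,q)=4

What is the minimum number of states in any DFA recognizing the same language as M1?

7

P0 = {2,6,7,8,9,11} | {1,3,4,5,10,12,13}.
Split {2,6,7,8,9,11} by δ(·,q) → {6,7,9,11} and {2,8}.
Split {1,3,4,5,10,12,13} by δ(·,p) → {4,5,10,12,13} and {1,3}.
Refine {4,5,10,12,13} on symbol q: members go to different blocks, giving {5,10,13} and {4,12}.
Split {5,10,13} by δ(·,q) → {5,13} and {10}.
Split {1,3} by δ(·,q) → {1} and {3}.
The partition is now stable with 7 blocks: {6,7,9,11} | {5,13} | {2,8} | {1} | {4,12} | {10} | {3}.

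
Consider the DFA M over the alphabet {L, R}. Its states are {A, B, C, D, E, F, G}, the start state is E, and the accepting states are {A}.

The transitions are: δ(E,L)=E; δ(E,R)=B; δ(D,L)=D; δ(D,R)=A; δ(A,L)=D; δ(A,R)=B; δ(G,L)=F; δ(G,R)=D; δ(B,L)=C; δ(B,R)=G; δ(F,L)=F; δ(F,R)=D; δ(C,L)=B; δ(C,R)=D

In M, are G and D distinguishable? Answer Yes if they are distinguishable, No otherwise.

Every state is reachable, so we keep all 7.
Initial partition by acceptance: {A} | {B,C,D,E,F,G}.
On input R, block {B,C,D,E,F,G} splits into {B,C,E,F,G} and {D}.
Refine {B,C,E,F,G} on symbol R: members go to different blocks, giving {C,F,G} and {B,E}.
Split {C,F,G} by δ(·,L) → {F,G} and {C}.
On input L, block {B,E} splits into {B} and {E}.
No further refinement is possible. Final partition (6 blocks): {A} | {F,G} | {D} | {B} | {C} | {E}.
G and D end up in different blocks, so they are distinguishable. For instance, the string 'R' is accepted from only D.

Yes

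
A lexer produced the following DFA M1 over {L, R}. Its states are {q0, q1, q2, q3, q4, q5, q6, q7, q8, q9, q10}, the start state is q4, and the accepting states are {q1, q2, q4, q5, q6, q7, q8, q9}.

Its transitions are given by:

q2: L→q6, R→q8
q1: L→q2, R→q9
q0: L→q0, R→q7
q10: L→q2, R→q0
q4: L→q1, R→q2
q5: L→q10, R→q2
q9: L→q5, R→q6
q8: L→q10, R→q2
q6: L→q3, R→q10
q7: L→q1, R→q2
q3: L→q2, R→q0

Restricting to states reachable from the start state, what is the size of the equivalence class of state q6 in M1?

All states are reachable from the start state.
Initial partition by acceptance: {q1,q2,q4,q5,q6,q7,q8,q9} | {q0,q3,q10}.
On input L, block {q1,q2,q4,q5,q6,q7,q8,q9} splits into {q1,q2,q4,q7,q9} and {q5,q6,q8}.
Refine {q1,q2,q4,q7,q9} on symbol L: members go to different blocks, giving {q1,q4,q7} and {q2,q9}.
Split {q1,q4,q7} by δ(·,L) → {q4,q7} and {q1}.
Refine {q0,q3,q10} on symbol L: members go to different blocks, giving {q3,q10} and {q0}.
Refine {q5,q6,q8} on symbol R: members go to different blocks, giving {q5,q8} and {q6}.
Split {q2,q9} by δ(·,L) → {q2} and {q9}.
The partition is now stable with 8 blocks: {q4,q7} | {q3,q10} | {q5,q8} | {q2} | {q1} | {q0} | {q6} | {q9}.
State q6 belongs to the block {q6}, which has 1 states.

1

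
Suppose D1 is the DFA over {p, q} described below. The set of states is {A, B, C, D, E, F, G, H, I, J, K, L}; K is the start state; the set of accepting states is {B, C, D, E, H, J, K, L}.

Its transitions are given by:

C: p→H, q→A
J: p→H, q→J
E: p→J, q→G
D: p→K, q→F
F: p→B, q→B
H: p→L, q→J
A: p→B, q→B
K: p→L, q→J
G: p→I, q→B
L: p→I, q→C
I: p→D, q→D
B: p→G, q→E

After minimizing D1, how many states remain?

9

Initial partition by acceptance: {B,C,D,E,H,J,K,L} | {A,F,G,I}.
Refine {B,C,D,E,H,J,K,L} on symbol p: members go to different blocks, giving {C,D,E,H,J,K} and {B,L}.
Refine {C,D,E,H,J,K} on symbol p: members go to different blocks, giving {C,D,E,J} and {H,K}.
On input p, block {C,D,E,J} splits into {C,D,J} and {E}.
Refine {C,D,J} on symbol q: members go to different blocks, giving {C,D} and {J}.
On input p, block {A,F,G,I} splits into {A,F} and {G} and {I}.
Split {B,L} by δ(·,p) → {B} and {L}.
The partition is now stable with 9 blocks: {C,D} | {A,F} | {B} | {H,K} | {E} | {J} | {G} | {I} | {L}.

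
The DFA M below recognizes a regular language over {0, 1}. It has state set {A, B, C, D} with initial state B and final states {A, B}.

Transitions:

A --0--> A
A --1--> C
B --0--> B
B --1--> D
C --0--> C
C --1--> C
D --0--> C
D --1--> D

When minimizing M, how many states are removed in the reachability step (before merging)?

BFS from B reaches {B, C, D}; the 1 state(s) A are never visited.

1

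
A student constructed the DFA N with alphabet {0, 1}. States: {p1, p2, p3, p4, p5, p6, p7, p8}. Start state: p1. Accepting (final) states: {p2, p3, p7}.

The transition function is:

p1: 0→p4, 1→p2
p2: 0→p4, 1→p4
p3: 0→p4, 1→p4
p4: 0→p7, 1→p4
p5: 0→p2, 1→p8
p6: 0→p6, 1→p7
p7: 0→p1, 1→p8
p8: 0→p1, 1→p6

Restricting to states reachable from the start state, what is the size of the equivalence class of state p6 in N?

1

Reachable states from the start: {p1,p2,p4,p6,p7,p8}. Unreachable: {p3,p5} — drop them.
Start with accepting vs non-accepting: {p2,p7} | {p1,p4,p6,p8}.
Split {p1,p4,p6,p8} by δ(·,0) → {p1,p6,p8} and {p4}.
Split {p2,p7} by δ(·,0) → {p2} and {p7}.
Split {p1,p6,p8} by δ(·,0) → {p6,p8} and {p1}.
Split {p6,p8} by δ(·,0) → {p6} and {p8}.
The partition is now stable with 6 blocks: {p2} | {p6} | {p4} | {p7} | {p1} | {p8}.
The equivalence class containing p6 is {p6}, of size 1.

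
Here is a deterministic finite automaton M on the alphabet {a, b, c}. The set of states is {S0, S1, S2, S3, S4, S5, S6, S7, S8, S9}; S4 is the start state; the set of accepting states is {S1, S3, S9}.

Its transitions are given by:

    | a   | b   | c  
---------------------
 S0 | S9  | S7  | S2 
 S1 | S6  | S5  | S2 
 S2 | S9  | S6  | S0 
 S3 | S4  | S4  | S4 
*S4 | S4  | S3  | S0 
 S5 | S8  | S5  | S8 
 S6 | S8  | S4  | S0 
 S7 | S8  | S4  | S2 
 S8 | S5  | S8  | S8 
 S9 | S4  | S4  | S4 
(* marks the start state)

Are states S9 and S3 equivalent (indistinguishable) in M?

Reachable states from the start: {S0,S2,S3,S4,S5,S6,S7,S8,S9}. Unreachable: {S1} — drop them.
Start with accepting vs non-accepting: {S3,S9} | {S0,S2,S4,S5,S6,S7,S8}.
Split {S0,S2,S4,S5,S6,S7,S8} by δ(·,a) → {S4,S5,S6,S7,S8} and {S0,S2}.
On input b, block {S4,S5,S6,S7,S8} splits into {S5,S6,S7,S8} and {S4}.
On input b, block {S5,S6,S7,S8} splits into {S5,S8} and {S6,S7}.
No further refinement is possible. Final partition (5 blocks): {S3,S9} | {S5,S8} | {S0,S2} | {S4} | {S6,S7}.
S9 and S3 lie in the same block of the stable partition, so they are equivalent — no string distinguishes them.

Yes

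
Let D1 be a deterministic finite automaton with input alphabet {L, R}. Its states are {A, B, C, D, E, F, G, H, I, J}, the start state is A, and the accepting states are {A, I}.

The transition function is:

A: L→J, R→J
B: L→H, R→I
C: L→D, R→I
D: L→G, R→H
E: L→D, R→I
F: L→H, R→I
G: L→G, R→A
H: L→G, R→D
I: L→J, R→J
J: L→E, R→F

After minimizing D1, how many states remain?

Reachable states from the start: {A,D,E,F,G,H,I,J}. Unreachable: {B,C} — drop them.
Start with accepting vs non-accepting: {A,I} | {D,E,F,G,H,J}.
On input R, block {D,E,F,G,H,J} splits into {D,H,J} and {E,F,G}.
On input R, block {D,H,J} splits into {D,H} and {J}.
Split {E,F,G} by δ(·,L) → {E,F} and {G}.
The partition is now stable with 5 blocks: {A,I} | {D,H} | {E,F} | {J} | {G}.

5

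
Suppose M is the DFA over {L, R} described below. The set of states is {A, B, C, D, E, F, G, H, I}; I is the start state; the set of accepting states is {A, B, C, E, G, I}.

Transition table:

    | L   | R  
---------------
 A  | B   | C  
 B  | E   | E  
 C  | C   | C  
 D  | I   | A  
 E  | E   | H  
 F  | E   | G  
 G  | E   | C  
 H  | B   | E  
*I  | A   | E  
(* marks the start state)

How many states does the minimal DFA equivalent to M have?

Reachable states from the start: {A,B,C,E,H,I}. Unreachable: {D,F,G} — drop them.
Initial partition by acceptance: {A,B,C,E,I} | {H}.
Refine {A,B,C,E,I} on symbol R: members go to different blocks, giving {A,B,C,I} and {E}.
Refine {A,B,C,I} on symbol L: members go to different blocks, giving {A,C,I} and {B}.
On input L, block {A,C,I} splits into {C,I} and {A}.
Refine {C,I} on symbol L: members go to different blocks, giving {C} and {I}.
The partition is now stable with 6 blocks: {C} | {H} | {E} | {B} | {A} | {I}.

6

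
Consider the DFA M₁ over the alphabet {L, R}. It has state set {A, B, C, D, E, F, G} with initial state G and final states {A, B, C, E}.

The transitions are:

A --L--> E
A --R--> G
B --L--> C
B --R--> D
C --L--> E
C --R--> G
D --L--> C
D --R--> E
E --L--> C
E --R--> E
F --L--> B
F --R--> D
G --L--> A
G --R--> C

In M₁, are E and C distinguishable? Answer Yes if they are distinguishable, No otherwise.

Reachable states from the start: {A,C,E,G}. Unreachable: {B,D,F} — drop them.
Start with accepting vs non-accepting: {A,C,E} | {G}.
Split {A,C,E} by δ(·,R) → {A,C} and {E}.
The partition is now stable with 3 blocks: {A,C} | {G} | {E}.
E and C end up in different blocks, so they are distinguishable. For instance, the string 'R' is accepted from only E.

Yes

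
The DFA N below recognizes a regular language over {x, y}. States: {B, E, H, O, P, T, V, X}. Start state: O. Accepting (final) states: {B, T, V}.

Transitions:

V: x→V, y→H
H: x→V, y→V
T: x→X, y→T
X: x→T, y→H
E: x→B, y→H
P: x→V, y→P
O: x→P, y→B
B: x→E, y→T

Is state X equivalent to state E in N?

Yes

Start with accepting vs non-accepting: {B,T,V} | {E,H,O,P,X}.
Split {B,T,V} by δ(·,x) → {B,T} and {V}.
Split {E,H,O,P,X} by δ(·,x) → {E,X} and {H,P} and {O}.
On input y, block {H,P} splits into {P} and {H}.
Stable partition: {B,T} | {E,X} | {V} | {P} | {O} | {H} — 6 equivalence classes.
X and E lie in the same block of the stable partition, so they are equivalent — no string distinguishes them.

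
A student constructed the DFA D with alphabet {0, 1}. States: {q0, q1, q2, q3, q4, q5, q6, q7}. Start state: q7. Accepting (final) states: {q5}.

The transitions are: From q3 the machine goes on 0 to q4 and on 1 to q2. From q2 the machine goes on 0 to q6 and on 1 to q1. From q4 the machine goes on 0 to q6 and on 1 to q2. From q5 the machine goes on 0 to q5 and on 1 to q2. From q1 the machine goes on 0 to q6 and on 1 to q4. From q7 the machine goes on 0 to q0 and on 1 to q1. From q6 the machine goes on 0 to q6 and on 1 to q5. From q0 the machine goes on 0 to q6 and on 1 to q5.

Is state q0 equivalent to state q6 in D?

Yes

States {q3} cannot be reached from the start state, so discard them.
Start with accepting vs non-accepting: {q5} | {q0,q1,q2,q4,q6,q7}.
On input 1, block {q0,q1,q2,q4,q6,q7} splits into {q1,q2,q4,q7} and {q0,q6}.
The partition is now stable with 3 blocks: {q5} | {q1,q2,q4,q7} | {q0,q6}.
q0 and q6 lie in the same block of the stable partition, so they are equivalent — no string distinguishes them.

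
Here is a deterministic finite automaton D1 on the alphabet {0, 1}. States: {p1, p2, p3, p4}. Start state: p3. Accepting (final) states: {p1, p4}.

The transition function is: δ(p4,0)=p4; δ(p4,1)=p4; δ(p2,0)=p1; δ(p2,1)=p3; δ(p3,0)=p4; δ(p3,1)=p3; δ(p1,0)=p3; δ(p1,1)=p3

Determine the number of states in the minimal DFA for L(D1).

2

States {p1,p2} cannot be reached from the start state, so discard them.
Start with accepting vs non-accepting: {p4} | {p3}.
The partition is now stable with 2 blocks: {p4} | {p3}.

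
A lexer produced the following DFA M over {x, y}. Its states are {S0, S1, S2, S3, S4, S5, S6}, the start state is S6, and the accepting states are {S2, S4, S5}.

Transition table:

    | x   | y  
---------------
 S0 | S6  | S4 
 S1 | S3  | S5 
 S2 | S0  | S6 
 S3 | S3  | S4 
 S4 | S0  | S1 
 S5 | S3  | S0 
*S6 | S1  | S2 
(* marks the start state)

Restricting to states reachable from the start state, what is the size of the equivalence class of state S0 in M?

All states are reachable from the start state.
Initial partition by acceptance: {S2,S4,S5} | {S0,S1,S3,S6}.
No further refinement is possible. Final partition (2 blocks): {S2,S4,S5} | {S0,S1,S3,S6}.
State S0 belongs to the block {S0,S1,S3,S6}, which has 4 states.

4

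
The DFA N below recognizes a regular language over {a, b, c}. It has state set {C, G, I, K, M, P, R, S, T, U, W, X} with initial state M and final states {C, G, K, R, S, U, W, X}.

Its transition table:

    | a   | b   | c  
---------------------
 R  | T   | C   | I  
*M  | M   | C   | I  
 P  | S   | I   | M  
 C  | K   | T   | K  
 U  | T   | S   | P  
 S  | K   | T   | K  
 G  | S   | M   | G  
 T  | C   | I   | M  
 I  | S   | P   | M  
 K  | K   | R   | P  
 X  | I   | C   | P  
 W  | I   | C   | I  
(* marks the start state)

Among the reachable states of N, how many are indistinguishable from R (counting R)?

1

Reachable states from the start: {C,I,K,M,P,R,S,T}. Unreachable: {G,U,W,X} — drop them.
Initial partition by acceptance: {C,K,R,S} | {I,M,P,T}.
Split {C,K,R,S} by δ(·,a) → {C,K,S} and {R}.
On input b, block {C,K,S} splits into {C,S} and {K}.
Refine {I,M,P,T} on symbol a: members go to different blocks, giving {I,P,T} and {M}.
Stable partition: {C,S} | {I,P,T} | {R} | {K} | {M} — 5 equivalence classes.
The equivalence class containing R is {R}, of size 1.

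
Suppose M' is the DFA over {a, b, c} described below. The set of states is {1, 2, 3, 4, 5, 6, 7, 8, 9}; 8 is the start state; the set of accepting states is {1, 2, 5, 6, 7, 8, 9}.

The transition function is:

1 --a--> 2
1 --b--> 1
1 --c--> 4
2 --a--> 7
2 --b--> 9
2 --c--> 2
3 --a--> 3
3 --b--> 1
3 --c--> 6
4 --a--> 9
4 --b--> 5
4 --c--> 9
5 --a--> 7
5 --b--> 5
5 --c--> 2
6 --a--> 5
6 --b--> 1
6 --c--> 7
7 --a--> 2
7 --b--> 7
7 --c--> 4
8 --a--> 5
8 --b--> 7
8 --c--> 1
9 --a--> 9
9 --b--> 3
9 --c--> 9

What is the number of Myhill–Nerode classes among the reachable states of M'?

7

All states are reachable from the start state.
Start with accepting vs non-accepting: {1,2,5,6,7,8,9} | {3,4}.
Refine {1,2,5,6,7,8,9} on symbol b: members go to different blocks, giving {1,2,5,6,7,8} and {9}.
Split {1,2,5,6,7,8} by δ(·,b) → {1,5,6,7,8} and {2}.
Split {1,5,6,7,8} by δ(·,a) → {5,6,8} and {1,7}.
Split {5,6,8} by δ(·,a) → {6,8} and {5}.
Refine {3,4} on symbol a: members go to different blocks, giving {3} and {4}.
The partition is now stable with 7 blocks: {6,8} | {3} | {9} | {2} | {1,7} | {5} | {4}.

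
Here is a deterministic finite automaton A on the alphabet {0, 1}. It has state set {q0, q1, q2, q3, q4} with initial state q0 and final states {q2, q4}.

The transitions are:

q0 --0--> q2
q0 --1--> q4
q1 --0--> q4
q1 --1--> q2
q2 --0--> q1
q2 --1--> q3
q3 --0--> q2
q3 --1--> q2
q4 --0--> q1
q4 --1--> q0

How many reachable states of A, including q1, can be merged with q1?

3

Every state is reachable, so we keep all 5.
P0 = {q2,q4} | {q0,q1,q3}.
The partition is now stable with 2 blocks: {q2,q4} | {q0,q1,q3}.
The equivalence class containing q1 is {q0,q1,q3}, of size 3.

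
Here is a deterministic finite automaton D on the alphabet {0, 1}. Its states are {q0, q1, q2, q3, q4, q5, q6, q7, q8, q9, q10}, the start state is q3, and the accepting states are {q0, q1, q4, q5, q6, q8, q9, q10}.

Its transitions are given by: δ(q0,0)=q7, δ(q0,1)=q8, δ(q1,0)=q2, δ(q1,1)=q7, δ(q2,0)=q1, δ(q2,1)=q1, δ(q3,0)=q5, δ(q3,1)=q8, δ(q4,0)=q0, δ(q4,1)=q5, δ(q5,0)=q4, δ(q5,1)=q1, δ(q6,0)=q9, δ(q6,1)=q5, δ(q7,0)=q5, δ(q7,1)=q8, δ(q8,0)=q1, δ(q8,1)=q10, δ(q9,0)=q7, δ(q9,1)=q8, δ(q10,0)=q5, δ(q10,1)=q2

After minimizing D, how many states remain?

8

States {q6,q9} cannot be reached from the start state, so discard them.
Initial partition by acceptance: {q0,q1,q4,q5,q8,q10} | {q2,q3,q7}.
Refine {q0,q1,q4,q5,q8,q10} on symbol 0: members go to different blocks, giving {q4,q5,q8,q10} and {q0,q1}.
On input 0, block {q4,q5,q8,q10} splits into {q4,q8} and {q5,q10}.
Refine {q2,q3,q7} on symbol 0: members go to different blocks, giving {q3,q7} and {q2}.
On input 0, block {q0,q1} splits into {q0} and {q1}.
Split {q4,q8} by δ(·,0) → {q4} and {q8}.
On input 0, block {q5,q10} splits into {q5} and {q10}.
No further refinement is possible. Final partition (8 blocks): {q4} | {q3,q7} | {q0} | {q5} | {q2} | {q1} | {q8} | {q10}.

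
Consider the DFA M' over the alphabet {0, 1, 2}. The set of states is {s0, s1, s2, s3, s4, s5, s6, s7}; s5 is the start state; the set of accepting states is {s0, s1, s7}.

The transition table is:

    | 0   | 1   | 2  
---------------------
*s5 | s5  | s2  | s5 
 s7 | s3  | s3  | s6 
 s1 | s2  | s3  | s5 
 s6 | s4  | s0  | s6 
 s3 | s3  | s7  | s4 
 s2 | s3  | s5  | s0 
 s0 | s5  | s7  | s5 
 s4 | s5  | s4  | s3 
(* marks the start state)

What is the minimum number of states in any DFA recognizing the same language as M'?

First remove the unreachable states {s1}; 7 states remain.
Initial partition by acceptance: {s0,s7} | {s2,s3,s4,s5,s6}.
Split {s0,s7} by δ(·,1) → {s0} and {s7}.
Split {s2,s3,s4,s5,s6} by δ(·,1) → {s2,s4,s5} and {s3} and {s6}.
On input 0, block {s2,s4,s5} splits into {s4,s5} and {s2}.
Refine {s4,s5} on symbol 1: members go to different blocks, giving {s4} and {s5}.
Stable partition: {s0} | {s4} | {s7} | {s3} | {s6} | {s2} | {s5} — 7 equivalence classes.

7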